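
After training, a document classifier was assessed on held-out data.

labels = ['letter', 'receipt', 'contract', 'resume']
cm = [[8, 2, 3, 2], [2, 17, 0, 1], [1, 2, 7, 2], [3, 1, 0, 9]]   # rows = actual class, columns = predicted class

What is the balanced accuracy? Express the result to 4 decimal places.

Balanced accuracy = mean of per-class recall.
  letter: recall = 8/15 = 0.53333
  receipt: recall = 17/20 = 0.85000
  contract: recall = 7/12 = 0.58333
  resume: recall = 9/13 = 0.69231
Mean = (0.53333 + 0.85000 + 0.58333 + 0.69231) / 4 = 0.6647

0.6647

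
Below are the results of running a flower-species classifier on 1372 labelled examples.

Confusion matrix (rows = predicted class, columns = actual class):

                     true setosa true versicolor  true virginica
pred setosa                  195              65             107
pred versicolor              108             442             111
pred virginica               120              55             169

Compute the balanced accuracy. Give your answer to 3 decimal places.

0.561

Balanced accuracy = mean of per-class recall.
  setosa: recall = 195/423 = 0.4610
  versicolor: recall = 442/562 = 0.7865
  virginica: recall = 169/387 = 0.4367
Mean = (0.4610 + 0.7865 + 0.4367) / 3 = 0.561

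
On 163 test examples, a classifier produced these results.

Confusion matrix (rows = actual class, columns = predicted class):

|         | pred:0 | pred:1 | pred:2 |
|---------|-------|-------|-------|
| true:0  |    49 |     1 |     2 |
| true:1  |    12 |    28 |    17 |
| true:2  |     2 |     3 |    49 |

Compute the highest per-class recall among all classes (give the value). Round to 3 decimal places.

0.942

Per-class recall (TP/(TP+FN)):
  0: TP=49, FN=1+2=3 → 49/52 = 0.9423
  1: TP=28, FN=12+17=29 → 28/57 = 0.4912
  2: TP=49, FN=2+3=5 → 49/54 = 0.9074
Highest is class '0' with recall = 0.942.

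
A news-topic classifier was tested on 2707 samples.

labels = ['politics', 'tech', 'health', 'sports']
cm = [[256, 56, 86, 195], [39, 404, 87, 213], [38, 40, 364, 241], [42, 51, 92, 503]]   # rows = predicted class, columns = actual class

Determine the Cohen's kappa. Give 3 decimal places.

Observed agreement pₒ = trace/N = 1527/2707 = 0.5641
Expected agreement pₑ = Σ (rowᵢ·colᵢ)/N² = (375·593 + 551·743 + 629·683 + 1152·688)/2707² = 0.2530
κ = (pₒ − pₑ)/(1 − pₑ) = (0.5641 − 0.2530)/(1 − 0.2530) = 0.416

0.416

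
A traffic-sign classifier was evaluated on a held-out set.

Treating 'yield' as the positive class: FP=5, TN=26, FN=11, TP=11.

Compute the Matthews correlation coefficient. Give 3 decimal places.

0.364

MCC = (TP·TN − FP·FN) / √((TP+FP)(TP+FN)(TN+FP)(TN+FN))
Numerator = 11·26 − 5·11 = 231
Denominator = √(16·22·31·37) = √403744 = 635.4085
MCC = 231 / 635.4085 = 0.364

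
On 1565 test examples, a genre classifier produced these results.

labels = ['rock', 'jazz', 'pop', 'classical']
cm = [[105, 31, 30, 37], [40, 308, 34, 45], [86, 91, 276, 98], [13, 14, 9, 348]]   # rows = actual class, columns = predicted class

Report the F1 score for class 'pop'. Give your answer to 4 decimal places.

F1 score = 2·TP/(2·TP+FP+FN).
pop: TP=276, FP=30+34+9=73, FN=86+91+98=275 → 552/900 = 0.61333

0.6133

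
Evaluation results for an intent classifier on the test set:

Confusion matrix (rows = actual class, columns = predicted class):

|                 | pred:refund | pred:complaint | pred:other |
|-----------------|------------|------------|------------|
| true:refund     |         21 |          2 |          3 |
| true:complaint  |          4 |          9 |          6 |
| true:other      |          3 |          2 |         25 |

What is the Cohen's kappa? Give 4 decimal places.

0.5868

Observed agreement pₒ = trace/N = 55/75 = 0.73333
Expected agreement pₑ = Σ (rowᵢ·colᵢ)/N² = (26·28 + 19·13 + 30·34)/75² = 0.35467
κ = (pₒ − pₑ)/(1 − pₑ) = (0.73333 − 0.35467)/(1 − 0.35467) = 0.5868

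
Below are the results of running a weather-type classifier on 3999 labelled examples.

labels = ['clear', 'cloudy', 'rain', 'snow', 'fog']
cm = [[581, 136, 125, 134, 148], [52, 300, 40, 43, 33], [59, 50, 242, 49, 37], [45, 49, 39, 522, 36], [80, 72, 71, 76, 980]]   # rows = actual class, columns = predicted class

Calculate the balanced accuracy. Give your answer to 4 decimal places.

0.6467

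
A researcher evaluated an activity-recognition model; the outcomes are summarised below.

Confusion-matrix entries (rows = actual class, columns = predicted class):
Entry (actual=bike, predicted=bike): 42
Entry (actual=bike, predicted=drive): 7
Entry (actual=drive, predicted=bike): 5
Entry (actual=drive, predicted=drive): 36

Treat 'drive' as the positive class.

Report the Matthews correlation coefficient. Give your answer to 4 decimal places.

0.7330

MCC = (TP·TN − FP·FN) / √((TP+FP)(TP+FN)(TN+FP)(TN+FN))
Numerator = 36·42 − 7·5 = 1477
Denominator = √(43·41·49·47) = √4060189 = 2014.9911
MCC = 1477 / 2014.9911 = 0.7330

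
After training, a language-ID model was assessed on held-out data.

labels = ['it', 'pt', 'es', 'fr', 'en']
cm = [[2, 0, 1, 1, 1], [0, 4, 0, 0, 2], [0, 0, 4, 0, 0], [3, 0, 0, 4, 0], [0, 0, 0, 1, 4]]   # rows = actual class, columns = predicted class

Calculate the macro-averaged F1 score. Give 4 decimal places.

Per-class F1 score (2·TP/(2·TP+FP+FN)):
  it: TP=2, FP=0+0+3+0=3, FN=0+1+1+1=3 → 4/10 = 0.40000
  pt: TP=4, FP=0+0+0+0=0, FN=0+0+0+2=2 → 8/10 = 0.80000
  es: TP=4, FP=1+0+0+0=1, FN=0+0+0+0=0 → 8/9 = 0.88889
  fr: TP=4, FP=1+0+0+1=2, FN=3+0+0+0=3 → 8/13 = 0.61538
  en: TP=4, FP=1+2+0+0=3, FN=0+0+0+1=1 → 8/12 = 0.66667
Macro-F1 score = mean = (0.40000 + 0.80000 + 0.88889 + 0.61538 + 0.66667) / 5 = 0.6742

0.6742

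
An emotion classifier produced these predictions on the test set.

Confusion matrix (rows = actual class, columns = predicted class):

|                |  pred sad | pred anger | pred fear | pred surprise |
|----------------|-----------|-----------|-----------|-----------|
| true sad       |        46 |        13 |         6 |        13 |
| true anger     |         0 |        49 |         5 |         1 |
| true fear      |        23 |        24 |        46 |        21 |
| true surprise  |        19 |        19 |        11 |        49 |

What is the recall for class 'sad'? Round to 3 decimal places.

0.590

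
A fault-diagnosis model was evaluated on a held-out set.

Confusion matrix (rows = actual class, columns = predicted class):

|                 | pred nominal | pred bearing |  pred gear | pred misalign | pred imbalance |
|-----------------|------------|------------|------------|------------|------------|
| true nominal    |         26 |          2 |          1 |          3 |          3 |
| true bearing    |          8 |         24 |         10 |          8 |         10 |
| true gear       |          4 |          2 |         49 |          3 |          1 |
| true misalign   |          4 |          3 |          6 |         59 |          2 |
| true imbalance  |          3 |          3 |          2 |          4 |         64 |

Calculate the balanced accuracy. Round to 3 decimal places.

Balanced accuracy = mean of per-class recall.
  nominal: recall = 26/35 = 0.7429
  bearing: recall = 24/60 = 0.4000
  gear: recall = 49/59 = 0.8305
  misalign: recall = 59/74 = 0.7973
  imbalance: recall = 64/76 = 0.8421
Mean = (0.7429 + 0.4000 + 0.8305 + 0.7973 + 0.8421) / 5 = 0.723

0.723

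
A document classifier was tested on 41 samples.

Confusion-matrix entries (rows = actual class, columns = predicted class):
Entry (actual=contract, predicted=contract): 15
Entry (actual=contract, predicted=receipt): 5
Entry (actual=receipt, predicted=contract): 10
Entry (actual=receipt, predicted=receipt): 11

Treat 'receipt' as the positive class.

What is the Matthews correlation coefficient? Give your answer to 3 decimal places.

0.281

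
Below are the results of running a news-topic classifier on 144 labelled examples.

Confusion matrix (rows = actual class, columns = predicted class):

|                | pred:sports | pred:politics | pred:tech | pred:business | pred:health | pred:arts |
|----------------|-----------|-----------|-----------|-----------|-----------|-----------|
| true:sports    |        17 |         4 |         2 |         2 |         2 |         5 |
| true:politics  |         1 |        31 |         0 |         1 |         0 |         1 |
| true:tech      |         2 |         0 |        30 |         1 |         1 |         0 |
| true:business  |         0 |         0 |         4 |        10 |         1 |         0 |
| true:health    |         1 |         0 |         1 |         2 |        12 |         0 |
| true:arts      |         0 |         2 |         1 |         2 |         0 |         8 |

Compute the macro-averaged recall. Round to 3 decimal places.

0.726

Per-class recall (TP/(TP+FN)):
  sports: TP=17, FN=4+2+2+2+5=15 → 17/32 = 0.5313
  politics: TP=31, FN=1+0+1+0+1=3 → 31/34 = 0.9118
  tech: TP=30, FN=2+0+1+1+0=4 → 30/34 = 0.8824
  business: TP=10, FN=0+0+4+1+0=5 → 10/15 = 0.6667
  health: TP=12, FN=1+0+1+2+0=4 → 12/16 = 0.7500
  arts: TP=8, FN=0+2+1+2+0=5 → 8/13 = 0.6154
Macro-recall = mean = (0.5313 + 0.9118 + 0.8824 + 0.6667 + 0.7500 + 0.6154) / 6 = 0.726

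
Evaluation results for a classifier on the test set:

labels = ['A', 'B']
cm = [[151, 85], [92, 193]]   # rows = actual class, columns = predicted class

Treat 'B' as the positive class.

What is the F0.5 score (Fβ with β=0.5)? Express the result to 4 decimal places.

0.6908

Fβ = (1+β²)·TP / ((1+β²)·TP + β²·FN + FP), with β²=1/4
= 1.25·193 / (1.25·193 + 0.25·92 + 85) = 0.6908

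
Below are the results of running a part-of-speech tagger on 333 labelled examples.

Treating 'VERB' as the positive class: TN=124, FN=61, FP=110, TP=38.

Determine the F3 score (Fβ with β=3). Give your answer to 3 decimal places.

0.366

Fβ = (1+β²)·TP / ((1+β²)·TP + β²·FN + FP), with β²=9
= 10·38 / (10·38 + 9·61 + 110) = 0.366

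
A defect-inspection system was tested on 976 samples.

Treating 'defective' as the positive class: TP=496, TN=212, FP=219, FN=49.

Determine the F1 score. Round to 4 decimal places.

Precision = TP/(TP+FP) = 496/715 = 0.6937
Recall = TP/(TP+FN) = 496/545 = 0.9101
F1 = 2·TP/(2·TP+FP+FN) = 992/1260 = 0.7873

0.7873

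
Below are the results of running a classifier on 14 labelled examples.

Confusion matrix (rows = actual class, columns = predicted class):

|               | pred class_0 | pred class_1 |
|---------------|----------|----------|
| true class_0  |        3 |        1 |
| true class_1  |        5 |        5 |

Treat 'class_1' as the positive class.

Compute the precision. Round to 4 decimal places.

0.8333

Precision = TP/(TP+FP) = 5/(5+1) = 5/6 = 0.8333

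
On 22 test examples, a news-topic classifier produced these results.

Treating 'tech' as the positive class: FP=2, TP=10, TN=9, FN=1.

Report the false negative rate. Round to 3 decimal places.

0.091

FNR = FN/(FN+TP) = 1/(1+10) = 0.091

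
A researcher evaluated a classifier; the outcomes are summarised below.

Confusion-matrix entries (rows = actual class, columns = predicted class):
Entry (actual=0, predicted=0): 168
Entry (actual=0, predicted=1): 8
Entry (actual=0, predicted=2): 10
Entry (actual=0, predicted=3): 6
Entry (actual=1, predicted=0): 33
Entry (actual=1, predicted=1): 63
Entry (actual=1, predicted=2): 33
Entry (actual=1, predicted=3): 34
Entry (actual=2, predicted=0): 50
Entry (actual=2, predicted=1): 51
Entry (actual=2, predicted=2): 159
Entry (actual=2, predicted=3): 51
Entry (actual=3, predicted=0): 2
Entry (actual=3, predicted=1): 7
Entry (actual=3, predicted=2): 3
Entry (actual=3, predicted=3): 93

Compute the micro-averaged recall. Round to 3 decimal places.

Micro-averaging pools counts across classes: ΣTP=483, ΣFP=288, ΣFN=288.
Micro-recall = TP/(TP+FN) on pooled counts = 0.626 (equals overall accuracy in single-label multiclass).

0.626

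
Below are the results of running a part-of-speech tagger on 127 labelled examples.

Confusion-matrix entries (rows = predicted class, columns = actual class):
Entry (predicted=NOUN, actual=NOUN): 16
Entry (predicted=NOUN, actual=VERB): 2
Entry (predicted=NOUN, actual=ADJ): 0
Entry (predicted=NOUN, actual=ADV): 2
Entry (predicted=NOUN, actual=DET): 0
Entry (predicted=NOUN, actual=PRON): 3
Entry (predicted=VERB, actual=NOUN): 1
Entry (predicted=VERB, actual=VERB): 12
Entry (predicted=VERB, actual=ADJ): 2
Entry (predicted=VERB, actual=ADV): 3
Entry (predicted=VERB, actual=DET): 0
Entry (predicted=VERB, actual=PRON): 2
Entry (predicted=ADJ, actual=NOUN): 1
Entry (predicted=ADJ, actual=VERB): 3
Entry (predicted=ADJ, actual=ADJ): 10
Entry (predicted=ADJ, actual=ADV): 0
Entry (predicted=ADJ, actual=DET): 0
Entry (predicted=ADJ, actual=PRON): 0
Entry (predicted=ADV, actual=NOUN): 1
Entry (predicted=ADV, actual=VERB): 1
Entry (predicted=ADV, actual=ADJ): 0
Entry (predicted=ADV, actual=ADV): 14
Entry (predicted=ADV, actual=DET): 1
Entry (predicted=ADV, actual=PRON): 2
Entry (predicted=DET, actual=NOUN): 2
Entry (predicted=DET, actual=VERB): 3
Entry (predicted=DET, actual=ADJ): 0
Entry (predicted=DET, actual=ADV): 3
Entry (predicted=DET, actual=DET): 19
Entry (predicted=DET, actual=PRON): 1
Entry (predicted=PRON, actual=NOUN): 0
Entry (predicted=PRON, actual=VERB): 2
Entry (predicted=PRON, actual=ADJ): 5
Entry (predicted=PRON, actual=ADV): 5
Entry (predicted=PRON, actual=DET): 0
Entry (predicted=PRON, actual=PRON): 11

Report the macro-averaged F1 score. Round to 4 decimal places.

Per-class F1 score (2·TP/(2·TP+FP+FN)):
  NOUN: TP=16, FP=2+0+2+0+3=7, FN=1+1+1+2+0=5 → 32/44 = 0.72727
  VERB: TP=12, FP=1+2+3+0+2=8, FN=2+3+1+3+2=11 → 24/43 = 0.55814
  ADJ: TP=10, FP=1+3+0+0+0=4, FN=0+2+0+0+5=7 → 20/31 = 0.64516
  ADV: TP=14, FP=1+1+0+1+2=5, FN=2+3+0+3+5=13 → 28/46 = 0.60870
  DET: TP=19, FP=2+3+0+3+1=9, FN=0+0+0+1+0=1 → 38/48 = 0.79167
  PRON: TP=11, FP=0+2+5+5+0=12, FN=3+2+0+2+1=8 → 22/42 = 0.52381
Macro-F1 score = mean = (0.72727 + 0.55814 + 0.64516 + 0.60870 + 0.79167 + 0.52381) / 6 = 0.6425

0.6425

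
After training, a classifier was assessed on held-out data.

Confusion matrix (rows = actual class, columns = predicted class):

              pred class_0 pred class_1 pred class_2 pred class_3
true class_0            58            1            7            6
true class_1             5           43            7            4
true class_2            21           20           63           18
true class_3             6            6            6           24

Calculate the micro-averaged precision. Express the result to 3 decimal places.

Micro-averaging pools counts across classes: ΣTP=188, ΣFP=107, ΣFN=107.
Micro-precision = TP/(TP+FP) on pooled counts = 0.637 (equals overall accuracy in single-label multiclass).

0.637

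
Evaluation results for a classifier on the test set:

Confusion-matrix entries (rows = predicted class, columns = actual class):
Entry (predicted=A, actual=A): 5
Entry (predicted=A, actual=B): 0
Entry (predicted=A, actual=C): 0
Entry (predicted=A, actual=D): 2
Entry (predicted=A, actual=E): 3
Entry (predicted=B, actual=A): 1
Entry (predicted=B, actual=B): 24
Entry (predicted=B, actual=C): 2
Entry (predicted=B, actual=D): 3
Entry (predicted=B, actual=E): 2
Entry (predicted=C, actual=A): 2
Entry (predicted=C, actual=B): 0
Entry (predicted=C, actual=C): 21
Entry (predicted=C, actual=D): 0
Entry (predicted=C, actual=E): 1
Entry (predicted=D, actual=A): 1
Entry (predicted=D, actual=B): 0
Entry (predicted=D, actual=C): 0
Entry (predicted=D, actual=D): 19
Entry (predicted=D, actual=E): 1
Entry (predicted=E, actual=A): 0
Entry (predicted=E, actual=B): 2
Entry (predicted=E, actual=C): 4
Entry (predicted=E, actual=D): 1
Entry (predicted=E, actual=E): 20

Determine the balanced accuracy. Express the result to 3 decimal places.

Balanced accuracy = mean of per-class recall.
  A: recall = 5/9 = 0.5556
  B: recall = 24/26 = 0.9231
  C: recall = 21/27 = 0.7778
  D: recall = 19/25 = 0.7600
  E: recall = 20/27 = 0.7407
Mean = (0.5556 + 0.9231 + 0.7778 + 0.7600 + 0.7407) / 5 = 0.751

0.751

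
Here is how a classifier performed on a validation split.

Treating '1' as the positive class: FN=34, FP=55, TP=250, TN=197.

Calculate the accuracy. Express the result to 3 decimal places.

0.834

Accuracy = (TP+TN)/N = (250+197)/536 = 0.834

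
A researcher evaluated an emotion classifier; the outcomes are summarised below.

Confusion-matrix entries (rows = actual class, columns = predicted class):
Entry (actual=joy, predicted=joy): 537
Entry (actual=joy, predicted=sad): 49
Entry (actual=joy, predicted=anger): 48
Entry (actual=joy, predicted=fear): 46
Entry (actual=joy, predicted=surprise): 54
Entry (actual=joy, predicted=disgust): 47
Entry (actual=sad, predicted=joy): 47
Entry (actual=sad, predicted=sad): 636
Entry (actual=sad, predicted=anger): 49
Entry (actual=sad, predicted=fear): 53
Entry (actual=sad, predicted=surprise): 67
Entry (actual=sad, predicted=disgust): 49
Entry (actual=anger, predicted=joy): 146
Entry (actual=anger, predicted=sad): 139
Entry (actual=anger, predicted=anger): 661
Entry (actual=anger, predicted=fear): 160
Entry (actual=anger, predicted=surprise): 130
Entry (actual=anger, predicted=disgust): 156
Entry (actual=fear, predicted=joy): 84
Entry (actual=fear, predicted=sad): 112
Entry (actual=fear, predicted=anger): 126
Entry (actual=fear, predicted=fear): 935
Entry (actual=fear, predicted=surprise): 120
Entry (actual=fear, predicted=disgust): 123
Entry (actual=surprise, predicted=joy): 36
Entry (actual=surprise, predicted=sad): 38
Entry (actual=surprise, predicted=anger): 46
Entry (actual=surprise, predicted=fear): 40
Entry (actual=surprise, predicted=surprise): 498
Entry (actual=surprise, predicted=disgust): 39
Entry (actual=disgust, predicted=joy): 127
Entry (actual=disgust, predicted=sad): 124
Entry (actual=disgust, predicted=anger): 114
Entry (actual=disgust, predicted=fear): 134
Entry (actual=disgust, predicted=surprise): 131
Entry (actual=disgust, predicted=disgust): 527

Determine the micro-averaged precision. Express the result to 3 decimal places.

0.590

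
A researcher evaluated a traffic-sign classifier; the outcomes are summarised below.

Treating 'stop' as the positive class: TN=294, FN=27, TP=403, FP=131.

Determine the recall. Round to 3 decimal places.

0.937

Recall = TP/(TP+FN) = 403/(403+27) = 403/430 = 0.937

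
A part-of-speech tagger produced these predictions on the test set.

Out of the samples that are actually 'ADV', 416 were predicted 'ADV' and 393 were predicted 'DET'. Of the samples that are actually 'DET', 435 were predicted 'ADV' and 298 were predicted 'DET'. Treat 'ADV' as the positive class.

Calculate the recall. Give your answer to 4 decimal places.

Recall = TP/(TP+FN) = 416/(416+393) = 416/809 = 0.5142

0.5142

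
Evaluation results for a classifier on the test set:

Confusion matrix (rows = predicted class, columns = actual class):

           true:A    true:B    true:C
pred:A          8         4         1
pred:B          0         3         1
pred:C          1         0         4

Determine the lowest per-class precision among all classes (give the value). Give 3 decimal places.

Per-class precision (TP/(TP+FP)):
  A: TP=8, FP=4+1=5 → 8/13 = 0.6154
  B: TP=3, FP=0+1=1 → 3/4 = 0.7500
  C: TP=4, FP=1+0=1 → 4/5 = 0.8000
Lowest is class 'A' with precision = 0.615.

0.615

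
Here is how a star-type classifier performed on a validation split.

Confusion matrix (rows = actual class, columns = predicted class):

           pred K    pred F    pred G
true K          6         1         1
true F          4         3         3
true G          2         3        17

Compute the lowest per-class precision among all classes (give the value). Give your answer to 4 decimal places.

0.4286

Per-class precision (TP/(TP+FP)):
  K: TP=6, FP=4+2=6 → 6/12 = 0.50000
  F: TP=3, FP=1+3=4 → 3/7 = 0.42857
  G: TP=17, FP=1+3=4 → 17/21 = 0.80952
Lowest is class 'F' with precision = 0.4286.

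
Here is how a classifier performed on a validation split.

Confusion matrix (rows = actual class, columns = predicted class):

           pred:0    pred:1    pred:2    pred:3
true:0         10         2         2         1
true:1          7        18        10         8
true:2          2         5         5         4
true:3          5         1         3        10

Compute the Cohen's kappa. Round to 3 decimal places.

0.275

Observed agreement pₒ = trace/N = 43/93 = 0.4624
Expected agreement pₑ = Σ (rowᵢ·colᵢ)/N² = (15·24 + 43·26 + 16·20 + 19·23)/93² = 0.2584
κ = (pₒ − pₑ)/(1 − pₑ) = (0.4624 − 0.2584)/(1 − 0.2584) = 0.275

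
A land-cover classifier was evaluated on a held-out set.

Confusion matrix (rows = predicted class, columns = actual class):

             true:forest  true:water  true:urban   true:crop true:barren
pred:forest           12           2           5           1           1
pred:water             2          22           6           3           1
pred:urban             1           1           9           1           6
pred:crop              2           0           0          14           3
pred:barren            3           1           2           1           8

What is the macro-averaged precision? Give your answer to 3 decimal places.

0.598

Per-class precision (TP/(TP+FP)):
  forest: TP=12, FP=2+5+1+1=9 → 12/21 = 0.5714
  water: TP=22, FP=2+6+3+1=12 → 22/34 = 0.6471
  urban: TP=9, FP=1+1+1+6=9 → 9/18 = 0.5000
  crop: TP=14, FP=2+0+0+3=5 → 14/19 = 0.7368
  barren: TP=8, FP=3+1+2+1=7 → 8/15 = 0.5333
Macro-precision = mean = (0.5714 + 0.6471 + 0.5000 + 0.7368 + 0.5333) / 5 = 0.598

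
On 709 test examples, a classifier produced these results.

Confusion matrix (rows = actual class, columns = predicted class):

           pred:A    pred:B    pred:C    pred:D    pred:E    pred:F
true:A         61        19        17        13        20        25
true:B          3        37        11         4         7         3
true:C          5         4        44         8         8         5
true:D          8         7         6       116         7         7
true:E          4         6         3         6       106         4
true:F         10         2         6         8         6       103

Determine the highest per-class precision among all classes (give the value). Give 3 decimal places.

0.748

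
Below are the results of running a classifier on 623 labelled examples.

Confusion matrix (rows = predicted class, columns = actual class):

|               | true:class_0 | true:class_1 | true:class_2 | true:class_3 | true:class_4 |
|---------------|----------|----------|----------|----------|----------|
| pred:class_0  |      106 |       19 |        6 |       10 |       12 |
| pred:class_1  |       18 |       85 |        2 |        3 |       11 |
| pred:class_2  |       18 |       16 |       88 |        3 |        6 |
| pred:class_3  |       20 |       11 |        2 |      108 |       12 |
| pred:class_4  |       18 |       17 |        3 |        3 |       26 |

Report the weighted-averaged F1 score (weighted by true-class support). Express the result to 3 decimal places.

0.657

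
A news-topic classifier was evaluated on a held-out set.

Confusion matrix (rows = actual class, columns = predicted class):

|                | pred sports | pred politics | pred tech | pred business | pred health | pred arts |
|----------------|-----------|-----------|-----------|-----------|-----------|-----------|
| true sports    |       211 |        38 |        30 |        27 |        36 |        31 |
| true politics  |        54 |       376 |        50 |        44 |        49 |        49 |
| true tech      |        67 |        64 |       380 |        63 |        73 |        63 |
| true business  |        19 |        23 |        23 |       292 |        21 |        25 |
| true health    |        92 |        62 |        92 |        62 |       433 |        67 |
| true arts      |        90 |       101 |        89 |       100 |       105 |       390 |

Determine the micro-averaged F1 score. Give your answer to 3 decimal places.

0.549

Micro-averaging pools counts across classes: ΣTP=2082, ΣFP=1709, ΣFN=1709.
Micro-F1 score = 2·TP/(2·TP+FP+FN) on pooled counts = 0.549 (equals overall accuracy in single-label multiclass).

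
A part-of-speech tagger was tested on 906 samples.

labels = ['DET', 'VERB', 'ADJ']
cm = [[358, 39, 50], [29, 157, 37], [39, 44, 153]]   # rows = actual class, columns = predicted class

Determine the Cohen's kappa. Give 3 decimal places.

0.586

Observed agreement pₒ = trace/N = 668/906 = 0.7373
Expected agreement pₑ = Σ (rowᵢ·colᵢ)/N² = (447·426 + 223·240 + 236·240)/906² = 0.3662
κ = (pₒ − pₑ)/(1 − pₑ) = (0.7373 − 0.3662)/(1 − 0.3662) = 0.586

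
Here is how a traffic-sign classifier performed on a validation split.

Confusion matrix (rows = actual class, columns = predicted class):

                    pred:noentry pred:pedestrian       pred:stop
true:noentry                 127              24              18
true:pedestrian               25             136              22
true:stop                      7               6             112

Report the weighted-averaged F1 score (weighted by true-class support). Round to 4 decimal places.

Per-class F1 score (2·TP/(2·TP+FP+FN)):
  noentry: TP=127, FP=25+7=32, FN=24+18=42 → 254/328 = 0.77439
  pedestrian: TP=136, FP=24+6=30, FN=25+22=47 → 272/349 = 0.77937
  stop: TP=112, FP=18+22=40, FN=7+6=13 → 224/277 = 0.80866
Weighted-F1 score = Σ (supportᵢ/N)·F1 scoreᵢ with N=477: (169/477)·0.77439 + (183/477)·0.77937 + (125/477)·0.80866 = 0.7853

0.7853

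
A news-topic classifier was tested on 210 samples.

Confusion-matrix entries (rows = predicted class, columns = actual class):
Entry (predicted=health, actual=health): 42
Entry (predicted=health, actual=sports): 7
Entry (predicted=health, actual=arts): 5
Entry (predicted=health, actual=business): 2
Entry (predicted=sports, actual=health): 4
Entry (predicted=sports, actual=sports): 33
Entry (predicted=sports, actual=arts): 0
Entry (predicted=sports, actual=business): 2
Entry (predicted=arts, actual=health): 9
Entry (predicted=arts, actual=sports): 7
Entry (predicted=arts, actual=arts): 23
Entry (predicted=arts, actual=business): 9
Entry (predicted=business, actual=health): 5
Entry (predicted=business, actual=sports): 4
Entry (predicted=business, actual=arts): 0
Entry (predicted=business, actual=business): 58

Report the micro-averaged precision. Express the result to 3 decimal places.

0.743

Micro-averaging pools counts across classes: ΣTP=156, ΣFP=54, ΣFN=54.
Micro-precision = TP/(TP+FP) on pooled counts = 0.743 (equals overall accuracy in single-label multiclass).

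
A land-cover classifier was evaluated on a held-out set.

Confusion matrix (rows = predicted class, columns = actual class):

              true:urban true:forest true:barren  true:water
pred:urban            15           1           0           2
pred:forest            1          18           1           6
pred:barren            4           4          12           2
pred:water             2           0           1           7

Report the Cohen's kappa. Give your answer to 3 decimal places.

0.576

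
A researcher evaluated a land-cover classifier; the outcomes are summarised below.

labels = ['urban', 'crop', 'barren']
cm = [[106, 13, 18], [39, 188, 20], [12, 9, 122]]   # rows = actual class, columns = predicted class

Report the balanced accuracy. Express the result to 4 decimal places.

Balanced accuracy = mean of per-class recall.
  urban: recall = 106/137 = 0.77372
  crop: recall = 188/247 = 0.76113
  barren: recall = 122/143 = 0.85315
Mean = (0.77372 + 0.76113 + 0.85315) / 3 = 0.7960

0.7960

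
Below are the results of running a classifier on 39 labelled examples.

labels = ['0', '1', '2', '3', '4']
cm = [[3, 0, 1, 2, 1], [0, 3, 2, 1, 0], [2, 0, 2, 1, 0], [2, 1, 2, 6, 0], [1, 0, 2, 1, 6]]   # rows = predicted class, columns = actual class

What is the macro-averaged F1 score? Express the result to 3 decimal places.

Per-class F1 score (2·TP/(2·TP+FP+FN)):
  0: TP=3, FP=0+1+2+1=4, FN=0+2+2+1=5 → 6/15 = 0.4000
  1: TP=3, FP=0+2+1+0=3, FN=0+0+1+0=1 → 6/10 = 0.6000
  2: TP=2, FP=2+0+1+0=3, FN=1+2+2+2=7 → 4/14 = 0.2857
  3: TP=6, FP=2+1+2+0=5, FN=2+1+1+1=5 → 12/22 = 0.5455
  4: TP=6, FP=1+0+2+1=4, FN=1+0+0+0=1 → 12/17 = 0.7059
Macro-F1 score = mean = (0.4000 + 0.6000 + 0.2857 + 0.5455 + 0.7059) / 5 = 0.507

0.507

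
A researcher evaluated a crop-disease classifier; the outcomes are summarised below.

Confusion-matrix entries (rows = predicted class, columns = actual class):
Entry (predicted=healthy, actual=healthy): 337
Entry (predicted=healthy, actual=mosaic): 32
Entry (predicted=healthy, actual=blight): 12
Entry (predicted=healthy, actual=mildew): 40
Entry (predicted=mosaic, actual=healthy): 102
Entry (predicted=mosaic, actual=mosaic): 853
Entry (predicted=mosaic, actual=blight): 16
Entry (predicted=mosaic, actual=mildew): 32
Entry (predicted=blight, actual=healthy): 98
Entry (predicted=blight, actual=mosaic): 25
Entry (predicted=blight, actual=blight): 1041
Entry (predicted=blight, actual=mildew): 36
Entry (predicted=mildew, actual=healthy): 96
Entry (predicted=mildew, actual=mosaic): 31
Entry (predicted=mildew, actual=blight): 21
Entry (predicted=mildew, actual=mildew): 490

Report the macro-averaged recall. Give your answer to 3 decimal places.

Per-class recall (TP/(TP+FN)):
  healthy: TP=337, FN=102+98+96=296 → 337/633 = 0.5324
  mosaic: TP=853, FN=32+25+31=88 → 853/941 = 0.9065
  blight: TP=1041, FN=12+16+21=49 → 1041/1090 = 0.9550
  mildew: TP=490, FN=40+32+36=108 → 490/598 = 0.8194
Macro-recall = mean = (0.5324 + 0.9065 + 0.9550 + 0.8194) / 4 = 0.803

0.803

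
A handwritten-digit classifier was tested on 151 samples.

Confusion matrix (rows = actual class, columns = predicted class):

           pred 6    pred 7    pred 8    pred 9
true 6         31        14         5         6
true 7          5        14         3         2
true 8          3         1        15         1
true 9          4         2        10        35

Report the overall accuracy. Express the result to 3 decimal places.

0.629

Accuracy = trace / total = (31+14+15+35=95) / 151 = 95/151 = 0.629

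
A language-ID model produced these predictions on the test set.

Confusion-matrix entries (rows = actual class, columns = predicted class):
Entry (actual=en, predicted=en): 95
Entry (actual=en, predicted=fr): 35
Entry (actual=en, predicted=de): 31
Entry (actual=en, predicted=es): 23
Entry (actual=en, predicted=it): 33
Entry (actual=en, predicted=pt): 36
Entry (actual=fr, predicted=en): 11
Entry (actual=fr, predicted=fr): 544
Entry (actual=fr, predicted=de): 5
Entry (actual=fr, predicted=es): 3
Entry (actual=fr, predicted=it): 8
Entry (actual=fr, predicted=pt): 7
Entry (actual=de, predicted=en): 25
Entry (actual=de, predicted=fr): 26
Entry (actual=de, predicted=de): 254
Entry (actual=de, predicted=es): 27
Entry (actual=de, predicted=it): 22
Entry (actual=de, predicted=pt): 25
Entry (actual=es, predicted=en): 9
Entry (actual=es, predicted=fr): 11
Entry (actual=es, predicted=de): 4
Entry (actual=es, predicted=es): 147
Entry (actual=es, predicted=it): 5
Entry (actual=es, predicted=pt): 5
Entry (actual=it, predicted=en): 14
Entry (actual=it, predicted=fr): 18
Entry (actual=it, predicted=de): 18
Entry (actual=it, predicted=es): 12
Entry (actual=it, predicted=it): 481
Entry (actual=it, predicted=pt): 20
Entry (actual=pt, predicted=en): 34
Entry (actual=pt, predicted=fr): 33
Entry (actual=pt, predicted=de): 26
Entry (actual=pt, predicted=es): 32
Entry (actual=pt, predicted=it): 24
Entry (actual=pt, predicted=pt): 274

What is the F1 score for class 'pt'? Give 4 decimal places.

0.6937

Treat 'pt' as positive and all other classes as negative.
F1 score = 2·TP/(2·TP+FP+FN).
pt: TP=274, FP=36+7+25+5+20=93, FN=34+33+26+32+24=149 → 548/790 = 0.69367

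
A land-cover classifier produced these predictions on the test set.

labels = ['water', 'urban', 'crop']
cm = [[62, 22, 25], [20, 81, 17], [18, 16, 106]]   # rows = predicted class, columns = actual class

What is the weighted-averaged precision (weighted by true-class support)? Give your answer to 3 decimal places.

Per-class precision (TP/(TP+FP)):
  water: TP=62, FP=22+25=47 → 62/109 = 0.5688
  urban: TP=81, FP=20+17=37 → 81/118 = 0.6864
  crop: TP=106, FP=18+16=34 → 106/140 = 0.7571
Weighted-precision = Σ (supportᵢ/N)·precisionᵢ with N=367: (100/367)·0.5688 + (119/367)·0.6864 + (148/367)·0.7571 = 0.683

0.683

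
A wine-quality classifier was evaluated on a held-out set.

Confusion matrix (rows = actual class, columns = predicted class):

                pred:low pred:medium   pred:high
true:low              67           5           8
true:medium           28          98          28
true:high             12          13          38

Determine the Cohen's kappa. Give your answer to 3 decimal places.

Observed agreement pₒ = trace/N = 203/297 = 0.6835
Expected agreement pₑ = Σ (rowᵢ·colᵢ)/N² = (80·107 + 154·116 + 63·74)/297² = 0.3524
κ = (pₒ − pₑ)/(1 − pₑ) = (0.6835 − 0.3524)/(1 − 0.3524) = 0.511

0.511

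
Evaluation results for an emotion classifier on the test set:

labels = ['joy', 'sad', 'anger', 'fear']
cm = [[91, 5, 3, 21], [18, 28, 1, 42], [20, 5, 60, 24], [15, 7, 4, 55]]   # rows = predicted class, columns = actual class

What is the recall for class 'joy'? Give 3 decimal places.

0.632

recall = TP/(TP+FN).
joy: TP=91, FN=18+20+15=53 → 91/144 = 0.6319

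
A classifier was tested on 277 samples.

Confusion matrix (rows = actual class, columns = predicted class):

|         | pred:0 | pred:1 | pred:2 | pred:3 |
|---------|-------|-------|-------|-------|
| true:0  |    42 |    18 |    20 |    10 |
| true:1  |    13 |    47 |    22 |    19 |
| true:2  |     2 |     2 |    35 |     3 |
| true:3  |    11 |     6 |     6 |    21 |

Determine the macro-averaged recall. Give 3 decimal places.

0.561

Per-class recall (TP/(TP+FN)):
  0: TP=42, FN=18+20+10=48 → 42/90 = 0.4667
  1: TP=47, FN=13+22+19=54 → 47/101 = 0.4653
  2: TP=35, FN=2+2+3=7 → 35/42 = 0.8333
  3: TP=21, FN=11+6+6=23 → 21/44 = 0.4773
Macro-recall = mean = (0.4667 + 0.4653 + 0.8333 + 0.4773) / 4 = 0.561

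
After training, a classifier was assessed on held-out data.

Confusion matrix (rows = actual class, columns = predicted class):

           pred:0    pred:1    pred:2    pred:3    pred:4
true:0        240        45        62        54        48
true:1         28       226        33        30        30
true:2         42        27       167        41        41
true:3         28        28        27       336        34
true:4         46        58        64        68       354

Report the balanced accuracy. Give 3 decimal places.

Balanced accuracy = mean of per-class recall.
  0: recall = 240/449 = 0.5345
  1: recall = 226/347 = 0.6513
  2: recall = 167/318 = 0.5252
  3: recall = 336/453 = 0.7417
  4: recall = 354/590 = 0.6000
Mean = (0.5345 + 0.6513 + 0.5252 + 0.7417 + 0.6000) / 5 = 0.611

0.611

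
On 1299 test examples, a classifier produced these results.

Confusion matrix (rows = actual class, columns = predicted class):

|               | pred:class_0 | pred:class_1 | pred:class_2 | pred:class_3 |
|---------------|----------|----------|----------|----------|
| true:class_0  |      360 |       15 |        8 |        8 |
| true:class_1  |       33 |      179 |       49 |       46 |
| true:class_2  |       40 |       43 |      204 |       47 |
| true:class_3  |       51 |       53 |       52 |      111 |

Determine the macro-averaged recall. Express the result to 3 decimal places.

0.633

Per-class recall (TP/(TP+FN)):
  class_0: TP=360, FN=15+8+8=31 → 360/391 = 0.9207
  class_1: TP=179, FN=33+49+46=128 → 179/307 = 0.5831
  class_2: TP=204, FN=40+43+47=130 → 204/334 = 0.6108
  class_3: TP=111, FN=51+53+52=156 → 111/267 = 0.4157
Macro-recall = mean = (0.9207 + 0.5831 + 0.6108 + 0.4157) / 4 = 0.633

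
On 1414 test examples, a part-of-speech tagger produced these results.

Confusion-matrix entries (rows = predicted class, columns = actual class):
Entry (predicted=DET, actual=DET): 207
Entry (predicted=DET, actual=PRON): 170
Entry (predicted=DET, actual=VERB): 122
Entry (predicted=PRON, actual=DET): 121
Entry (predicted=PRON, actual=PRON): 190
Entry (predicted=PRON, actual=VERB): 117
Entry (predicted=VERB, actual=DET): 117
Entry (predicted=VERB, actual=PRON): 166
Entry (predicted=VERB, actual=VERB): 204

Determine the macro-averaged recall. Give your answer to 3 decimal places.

0.429

Per-class recall (TP/(TP+FN)):
  DET: TP=207, FN=121+117=238 → 207/445 = 0.4652
  PRON: TP=190, FN=170+166=336 → 190/526 = 0.3612
  VERB: TP=204, FN=122+117=239 → 204/443 = 0.4605
Macro-recall = mean = (0.4652 + 0.3612 + 0.4605) / 3 = 0.429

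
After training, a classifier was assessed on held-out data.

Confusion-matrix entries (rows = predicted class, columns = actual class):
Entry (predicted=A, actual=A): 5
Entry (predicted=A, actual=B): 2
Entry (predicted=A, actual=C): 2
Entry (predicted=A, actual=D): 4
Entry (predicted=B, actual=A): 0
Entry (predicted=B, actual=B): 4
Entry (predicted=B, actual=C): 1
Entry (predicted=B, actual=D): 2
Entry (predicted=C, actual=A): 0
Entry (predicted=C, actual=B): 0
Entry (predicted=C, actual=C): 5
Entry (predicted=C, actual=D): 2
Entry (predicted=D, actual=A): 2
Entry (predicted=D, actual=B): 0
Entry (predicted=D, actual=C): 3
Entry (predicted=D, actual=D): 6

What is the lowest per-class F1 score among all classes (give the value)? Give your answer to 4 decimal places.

Per-class F1 score (2·TP/(2·TP+FP+FN)):
  A: TP=5, FP=2+2+4=8, FN=0+0+2=2 → 10/20 = 0.50000
  B: TP=4, FP=0+1+2=3, FN=2+0+0=2 → 8/13 = 0.61538
  C: TP=5, FP=0+0+2=2, FN=2+1+3=6 → 10/18 = 0.55556
  D: TP=6, FP=2+0+3=5, FN=4+2+2=8 → 12/25 = 0.48000
Lowest is class 'D' with F1 score = 0.4800.

0.4800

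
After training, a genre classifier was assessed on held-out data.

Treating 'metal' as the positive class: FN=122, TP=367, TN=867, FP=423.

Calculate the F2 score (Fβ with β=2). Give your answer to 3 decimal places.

Fβ = (1+β²)·TP / ((1+β²)·TP + β²·FN + FP), with β²=4
= 5·367 / (5·367 + 4·122 + 423) = 0.668

0.668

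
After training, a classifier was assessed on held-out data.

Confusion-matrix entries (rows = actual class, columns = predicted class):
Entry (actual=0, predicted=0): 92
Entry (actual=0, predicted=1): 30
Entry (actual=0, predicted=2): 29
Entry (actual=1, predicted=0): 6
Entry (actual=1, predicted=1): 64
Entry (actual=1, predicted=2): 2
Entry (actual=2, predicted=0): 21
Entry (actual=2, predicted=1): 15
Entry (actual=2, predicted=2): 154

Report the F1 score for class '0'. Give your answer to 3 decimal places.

0.681

Treat '0' as positive and all other classes as negative.
F1 score = 2·TP/(2·TP+FP+FN).
0: TP=92, FP=6+21=27, FN=30+29=59 → 184/270 = 0.6815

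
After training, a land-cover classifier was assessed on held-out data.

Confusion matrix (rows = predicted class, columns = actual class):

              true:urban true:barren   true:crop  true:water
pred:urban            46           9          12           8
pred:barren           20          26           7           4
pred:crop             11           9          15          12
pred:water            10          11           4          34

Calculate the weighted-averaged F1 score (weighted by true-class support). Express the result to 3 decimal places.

Per-class F1 score (2·TP/(2·TP+FP+FN)):
  urban: TP=46, FP=9+12+8=29, FN=20+11+10=41 → 92/162 = 0.5679
  barren: TP=26, FP=20+7+4=31, FN=9+9+11=29 → 52/112 = 0.4643
  crop: TP=15, FP=11+9+12=32, FN=12+7+4=23 → 30/85 = 0.3529
  water: TP=34, FP=10+11+4=25, FN=8+4+12=24 → 68/117 = 0.5812
Weighted-F1 score = Σ (supportᵢ/N)·F1 scoreᵢ with N=238: (87/238)·0.5679 + (55/238)·0.4643 + (38/238)·0.3529 + (58/238)·0.5812 = 0.513

0.513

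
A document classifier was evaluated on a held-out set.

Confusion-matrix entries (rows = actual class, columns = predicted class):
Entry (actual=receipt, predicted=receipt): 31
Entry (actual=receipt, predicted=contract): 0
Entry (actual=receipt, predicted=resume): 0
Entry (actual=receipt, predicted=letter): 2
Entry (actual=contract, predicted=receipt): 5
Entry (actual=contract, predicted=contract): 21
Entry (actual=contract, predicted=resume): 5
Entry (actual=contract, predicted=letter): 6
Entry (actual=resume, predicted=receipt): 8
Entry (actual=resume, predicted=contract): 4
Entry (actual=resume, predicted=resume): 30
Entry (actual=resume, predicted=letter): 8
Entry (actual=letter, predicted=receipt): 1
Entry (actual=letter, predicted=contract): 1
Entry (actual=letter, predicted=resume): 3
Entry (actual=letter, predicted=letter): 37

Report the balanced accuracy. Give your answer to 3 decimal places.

0.747

Balanced accuracy = mean of per-class recall.
  receipt: recall = 31/33 = 0.9394
  contract: recall = 21/37 = 0.5676
  resume: recall = 30/50 = 0.6000
  letter: recall = 37/42 = 0.8810
Mean = (0.9394 + 0.5676 + 0.6000 + 0.8810) / 4 = 0.747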